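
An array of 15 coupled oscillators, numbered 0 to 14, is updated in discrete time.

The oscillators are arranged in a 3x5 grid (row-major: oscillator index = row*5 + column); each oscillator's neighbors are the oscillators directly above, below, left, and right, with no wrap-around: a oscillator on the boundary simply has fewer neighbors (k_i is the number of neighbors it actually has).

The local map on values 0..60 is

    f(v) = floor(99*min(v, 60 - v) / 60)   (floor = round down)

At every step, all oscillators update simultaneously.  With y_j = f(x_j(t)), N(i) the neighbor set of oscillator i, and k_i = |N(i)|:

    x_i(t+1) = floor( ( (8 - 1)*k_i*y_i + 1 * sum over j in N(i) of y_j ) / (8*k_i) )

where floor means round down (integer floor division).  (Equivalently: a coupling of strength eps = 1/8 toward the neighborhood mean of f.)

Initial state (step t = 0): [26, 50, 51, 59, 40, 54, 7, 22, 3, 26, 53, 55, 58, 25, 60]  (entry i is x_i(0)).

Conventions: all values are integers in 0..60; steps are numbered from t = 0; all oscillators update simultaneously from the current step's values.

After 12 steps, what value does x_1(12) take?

Answer: x_1(12) = 43

Derivation:
t=0: [26, 50, 51, 59, 40, 54, 7, 22, 3, 26, 53, 55, 58, 25, 60]
t=1: [38, 16, 14, 3, 31, 10, 11, 32, 7, 38, 10, 8, 6, 36, 5]
t=2: [34, 25, 23, 6, 43, 16, 18, 42, 13, 34, 15, 13, 11, 35, 11]
t=3: [40, 40, 35, 11, 27, 26, 29, 28, 22, 39, 23, 21, 19, 38, 20]
t=4: [33, 33, 39, 20, 41, 41, 45, 45, 35, 34, 37, 34, 31, 35, 33]
t=5: [43, 42, 33, 33, 31, 31, 25, 25, 40, 41, 36, 41, 45, 41, 43]
t=6: [29, 30, 43, 43, 45, 45, 40, 40, 33, 31, 39, 31, 25, 30, 28]
t=7: [45, 47, 29, 28, 25, 25, 33, 33, 43, 45, 34, 45, 41, 48, 46]
t=8: [24, 23, 45, 45, 40, 40, 42, 43, 28, 24, 40, 25, 30, 20, 22]
t=9: [38, 36, 24, 25, 32, 33, 29, 29, 44, 38, 33, 40, 47, 34, 36]
t=10: [36, 39, 39, 40, 45, 43, 46, 45, 27, 36, 43, 33, 23, 40, 39]
t=11: [38, 33, 33, 33, 25, 28, 24, 25, 42, 38, 29, 42, 36, 33, 34]
t=12: [37, 43, 43, 43, 40, 45, 39, 40, 30, 36, 45, 30, 38, 43, 41]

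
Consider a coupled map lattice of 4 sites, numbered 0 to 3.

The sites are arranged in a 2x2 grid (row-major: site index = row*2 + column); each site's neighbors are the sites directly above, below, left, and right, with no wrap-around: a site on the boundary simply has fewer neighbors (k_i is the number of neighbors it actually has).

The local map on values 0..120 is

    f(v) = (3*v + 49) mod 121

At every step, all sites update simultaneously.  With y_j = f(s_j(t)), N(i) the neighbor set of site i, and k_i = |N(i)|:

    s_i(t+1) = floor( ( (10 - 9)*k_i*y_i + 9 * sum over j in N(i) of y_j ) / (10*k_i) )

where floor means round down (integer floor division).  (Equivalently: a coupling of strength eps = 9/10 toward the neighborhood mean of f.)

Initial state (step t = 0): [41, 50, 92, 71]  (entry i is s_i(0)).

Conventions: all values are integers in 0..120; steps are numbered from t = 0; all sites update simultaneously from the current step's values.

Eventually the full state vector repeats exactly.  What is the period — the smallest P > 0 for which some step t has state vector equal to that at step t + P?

Simulating step by step:
t=0: [41, 50, 92, 71]
t=1: [77, 39, 40, 74]
t=2: [45, 34, 34, 44]
t=3: [33, 58, 58, 33]
t=4: [94, 34, 34, 94]
t=5: [35, 83, 83, 35]
t=6: [53, 35, 35, 53]
t=7: [38, 81, 81, 38]
t=8: [49, 42, 42, 49]
t=9: [56, 72, 72, 56]
t=10: [30, 88, 88, 30]
t=11: [65, 23, 23, 65]
t=12: [106, 13, 13, 106]
t=13: [79, 12, 12, 79]
t=14: [80, 48, 48, 80]
t=15: [69, 49, 49, 69]
t=16: [68, 20, 20, 68]
t=17: [99, 20, 20, 99]
t=18: [108, 104, 104, 108]
t=19: [108, 20, 20, 108]
t=20: [99, 19, 19, 99]
t=21: [105, 104, 104, 105]
t=22: [107, 12, 12, 107]
t=23: [77, 14, 14, 77]
t=24: [85, 43, 43, 85]
t=25: [57, 61, 61, 57]
t=26: [109, 100, 100, 109]
t=27: [97, 22, 22, 97]
t=28: [113, 99, 99, 113]
t=29: [96, 32, 32, 96]
t=30: [31, 87, 87, 31]
t=31: [63, 25, 25, 63]
t=32: [14, 105, 105, 14]
t=33: [10, 82, 82, 10]
t=34: [55, 76, 76, 55]
t=35: [40, 87, 87, 40]
t=36: [66, 50, 50, 66]
t=37: [70, 12, 12, 70]
t=38: [78, 23, 23, 78]
t=39: [110, 48, 48, 110]
t=40: [66, 21, 21, 66]
t=41: [101, 15, 15, 101]
t=42: [95, 108, 108, 95]
t=43: [18, 83, 83, 18]
t=44: [60, 98, 98, 60]
t=45: [101, 107, 107, 101]
t=46: [17, 99, 99, 17]
t=47: [103, 100, 100, 103]
t=48: [107, 115, 115, 107]
t=49: [28, 9, 9, 28]
t=50: [69, 18, 18, 69]
t=51: [94, 22, 22, 94]
t=52: [112, 91, 91, 112]
t=53: [74, 27, 27, 74]
t=54: [11, 27, 27, 11]
t=55: [16, 74, 74, 16]
t=56: [35, 90, 90, 35]
t=57: [72, 37, 37, 72]
t=58: [37, 24, 24, 37]
t=59: [3, 35, 35, 3]
t=60: [35, 55, 55, 35]
t=61: [87, 39, 39, 87]
t=62: [47, 65, 65, 47]
t=63: [8, 62, 62, 8]
t=64: [109, 77, 77, 109]
t=65: [35, 15, 15, 35]
t=66: [87, 39, 39, 87]

Answer: 5
Key observation: The state at step 61, [87, 39, 39, 87], reappears at step 66 — and no state repeats earlier — so the cycle the system enters has period 5.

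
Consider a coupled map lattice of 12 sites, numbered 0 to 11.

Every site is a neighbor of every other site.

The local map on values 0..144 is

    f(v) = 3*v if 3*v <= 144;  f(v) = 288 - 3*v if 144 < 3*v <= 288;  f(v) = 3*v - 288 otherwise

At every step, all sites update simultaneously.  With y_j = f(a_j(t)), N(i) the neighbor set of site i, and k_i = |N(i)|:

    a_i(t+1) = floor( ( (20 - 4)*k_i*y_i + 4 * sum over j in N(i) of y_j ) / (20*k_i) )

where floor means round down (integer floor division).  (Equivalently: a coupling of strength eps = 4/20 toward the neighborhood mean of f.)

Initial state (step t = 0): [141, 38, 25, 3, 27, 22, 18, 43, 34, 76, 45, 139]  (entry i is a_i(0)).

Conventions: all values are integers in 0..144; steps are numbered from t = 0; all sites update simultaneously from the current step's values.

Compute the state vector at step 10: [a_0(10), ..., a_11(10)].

Simulating step by step:
t=0: [141, 38, 25, 3, 27, 22, 18, 43, 34, 76, 45, 139]
t=1: [125, 108, 78, 26, 83, 71, 62, 120, 99, 66, 125, 120]
t=2: [82, 42, 56, 75, 45, 73, 94, 70, 21, 84, 82, 70]
t=3: [48, 114, 109, 64, 121, 69, 20, 76, 64, 43, 48, 76]
t=4: [131, 61, 49, 93, 77, 82, 65, 65, 93, 119, 131, 65]
t=5: [98, 98, 126, 23, 61, 49, 89, 89, 23, 70, 98, 89]
t=6: [16, 16, 81, 65, 93, 121, 27, 27, 65, 72, 16, 27]
t=7: [51, 51, 49, 86, 21, 72, 77, 77, 86, 70, 51, 77]
t=8: [123, 123, 128, 41, 67, 74, 62, 62, 41, 78, 123, 62]
t=9: [83, 83, 95, 116, 87, 71, 99, 99, 116, 62, 83, 99]
t=10: [39, 39, 10, 55, 29, 67, 15, 15, 55, 88, 39, 15]

Answer: [39, 39, 10, 55, 29, 67, 15, 15, 55, 88, 39, 15]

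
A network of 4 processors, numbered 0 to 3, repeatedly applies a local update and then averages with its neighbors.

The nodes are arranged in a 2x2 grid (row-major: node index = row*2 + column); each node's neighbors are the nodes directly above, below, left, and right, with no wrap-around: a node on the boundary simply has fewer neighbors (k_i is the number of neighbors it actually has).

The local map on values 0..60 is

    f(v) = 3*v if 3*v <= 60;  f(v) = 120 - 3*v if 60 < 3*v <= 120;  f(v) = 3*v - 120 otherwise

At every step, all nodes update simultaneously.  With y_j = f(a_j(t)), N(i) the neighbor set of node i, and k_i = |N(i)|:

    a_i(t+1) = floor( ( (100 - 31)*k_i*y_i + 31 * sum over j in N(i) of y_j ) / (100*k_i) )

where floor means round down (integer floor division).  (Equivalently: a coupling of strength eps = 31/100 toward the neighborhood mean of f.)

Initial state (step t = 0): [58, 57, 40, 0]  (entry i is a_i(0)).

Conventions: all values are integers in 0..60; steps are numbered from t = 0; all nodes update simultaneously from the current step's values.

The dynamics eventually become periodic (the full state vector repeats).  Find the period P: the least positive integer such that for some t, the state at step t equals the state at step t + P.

Simulating step by step:
t=0: [58, 57, 40, 0]
t=1: [45, 43, 8, 7]
t=2: [15, 11, 22, 19]
t=3: [44, 38, 53, 52]
t=4: [15, 11, 34, 31]
t=5: [38, 33, 23, 26]
t=6: [15, 21, 42, 40]
t=7: [40, 46, 11, 9]
t=8: [7, 16, 26, 26]
t=9: [28, 42, 38, 42]
t=10: [26, 10, 10, 6]
t=11: [38, 30, 30, 21]
t=12: [13, 30, 30, 48]
t=13: [36, 30, 30, 25]
t=14: [17, 29, 29, 40]
t=15: [45, 30, 30, 10]
t=16: [19, 27, 27, 30]
t=17: [51, 40, 40, 32]
t=18: [22, 8, 8, 16]
t=19: [44, 32, 32, 40]
t=20: [15, 18, 18, 7]
t=21: [47, 47, 47, 31]
t=22: [21, 21, 21, 25]
t=23: [57, 55, 55, 48]
t=24: [49, 42, 42, 30]
t=25: [20, 12, 12, 22]
t=26: [52, 42, 42, 48]
t=27: [26, 13, 13, 18]
t=28: [41, 41, 41, 49]
t=29: [3, 6, 6, 19]
t=30: [11, 22, 22, 44]
t=31: [39, 44, 44, 25]
t=32: [5, 15, 15, 34]
t=33: [24, 36, 36, 26]
t=34: [36, 22, 22, 32]
t=35: [25, 42, 42, 33]
t=36: [32, 14, 14, 16]
t=37: [29, 40, 40, 46]
t=38: [22, 7, 7, 12]
t=39: [43, 28, 28, 31]
t=40: [17, 30, 30, 29]
t=41: [44, 33, 33, 32]
t=42: [14, 20, 20, 23]
t=43: [47, 55, 55, 53]
t=44: [28, 40, 40, 40]
t=45: [24, 5, 5, 0]
t=46: [37, 17, 17, 4]
t=47: [22, 38, 38, 24]
t=48: [39, 19, 19, 34]
t=49: [19, 42, 42, 30]
t=50: [41, 17, 17, 22]
t=51: [17, 44, 44, 53]
t=52: [38, 22, 22, 30]
t=53: [20, 42, 42, 37]
t=54: [43, 14, 14, 8]
t=55: [19, 34, 34, 29]
t=56: [44, 26, 26, 28]
t=57: [21, 36, 36, 37]
t=58: [43, 18, 18, 9]
t=59: [22, 42, 42, 35]
t=60: [39, 14, 14, 12]
t=61: [15, 35, 35, 37]
t=62: [35, 18, 18, 10]
t=63: [27, 44, 44, 37]
t=64: [30, 15, 15, 9]
t=65: [34, 39, 39, 32]
t=66: [13, 8, 8, 17]
t=67: [34, 30, 30, 42]
t=68: [21, 24, 24, 13]
t=69: [54, 48, 48, 41]
t=70: [36, 23, 23, 9]
t=71: [24, 41, 41, 34]
t=72: [34, 12, 12, 13]
t=73: [23, 33, 33, 38]
t=74: [41, 23, 23, 10]
t=75: [17, 40, 40, 36]
t=76: [35, 9, 9, 8]
t=77: [18, 24, 24, 24]
t=78: [52, 48, 48, 48]
t=79: [32, 25, 25, 24]
t=80: [30, 42, 42, 47]
t=81: [22, 12, 12, 16]
t=82: [48, 40, 40, 44]
t=83: [16, 5, 5, 8]
t=84: [37, 21, 21, 21]
t=85: [23, 49, 49, 57]
t=86: [43, 34, 34, 43]
t=87: [11, 15, 15, 11]
t=88: [36, 41, 41, 36]
t=89: [9, 5, 5, 9]
t=90: [23, 18, 18, 23]
t=91: [51, 53, 53, 51]
t=92: [34, 37, 37, 34]
t=93: [15, 11, 11, 15]
t=94: [41, 36, 36, 41]
t=95: [5, 9, 9, 5]
t=96: [18, 23, 23, 18]
t=97: [53, 51, 51, 53]
t=98: [37, 34, 34, 37]
t=99: [11, 15, 15, 11]

Answer: 12
Key observation: The state at step 87, [11, 15, 15, 11], reappears at step 99 — and no state repeats earlier — so the cycle the system enters has period 12.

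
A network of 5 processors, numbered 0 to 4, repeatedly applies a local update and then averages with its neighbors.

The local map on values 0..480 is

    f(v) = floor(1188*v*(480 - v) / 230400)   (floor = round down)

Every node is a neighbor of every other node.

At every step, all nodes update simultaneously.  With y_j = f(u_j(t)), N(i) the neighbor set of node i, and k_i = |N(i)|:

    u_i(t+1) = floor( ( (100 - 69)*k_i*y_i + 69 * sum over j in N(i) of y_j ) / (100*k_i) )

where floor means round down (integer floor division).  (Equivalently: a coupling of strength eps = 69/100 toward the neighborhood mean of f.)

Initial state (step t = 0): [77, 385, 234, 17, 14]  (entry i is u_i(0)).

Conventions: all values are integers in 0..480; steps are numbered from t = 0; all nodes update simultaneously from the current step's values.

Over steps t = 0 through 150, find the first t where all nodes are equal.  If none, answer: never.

Simulating step by step:
t=0: [77, 385, 234, 17, 14]  (not all equal)
t=1: [145, 149, 164, 129, 128]  (not all equal)
t=2: [247, 248, 249, 245, 245]  (not all equal)
t=3: [296, 296, 296, 296, 296]  (all equal)

Answer: 3
Key observation: Synchronization is absorbing here: once all nodes are equal they stay equal, and step 3 is the first all-equal step.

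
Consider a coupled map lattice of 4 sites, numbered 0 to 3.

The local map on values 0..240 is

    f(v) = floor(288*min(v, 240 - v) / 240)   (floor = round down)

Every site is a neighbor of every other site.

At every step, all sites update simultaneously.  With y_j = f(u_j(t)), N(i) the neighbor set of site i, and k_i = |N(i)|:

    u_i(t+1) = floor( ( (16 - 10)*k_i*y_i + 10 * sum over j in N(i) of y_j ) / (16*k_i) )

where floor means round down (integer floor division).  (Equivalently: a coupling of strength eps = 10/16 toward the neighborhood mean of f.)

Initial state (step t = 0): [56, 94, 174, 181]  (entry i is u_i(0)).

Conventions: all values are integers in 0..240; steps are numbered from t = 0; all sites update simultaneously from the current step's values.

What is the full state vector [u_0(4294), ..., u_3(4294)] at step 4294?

Answer: [141, 141, 141, 141]
Key observation: The state at step 14, [141, 141, 141, 141], reappears at step 16: the system is in a cycle of period 2 from step 14 on.  Therefore the state at step 4294 equals the state at step 14 + ((4294 - 14) mod 2) = 14, which is [141, 141, 141, 141].

Derivation:
t=0: [56, 94, 174, 181]
t=1: [79, 87, 81, 80]
t=2: [97, 98, 97, 97]
t=3: [116, 116, 116, 116]
t=4: [139, 139, 139, 139]
t=5: [121, 121, 121, 121]
t=6: [142, 142, 142, 142]
t=7: [117, 117, 117, 117]
t=8: [140, 140, 140, 140]
t=9: [120, 120, 120, 120]
t=10: [144, 144, 144, 144]
t=11: [115, 115, 115, 115]
t=12: [138, 138, 138, 138]
t=13: [122, 122, 122, 122]
t=14: [141, 141, 141, 141]
t=15: [118, 118, 118, 118]
t=16: [141, 141, 141, 141]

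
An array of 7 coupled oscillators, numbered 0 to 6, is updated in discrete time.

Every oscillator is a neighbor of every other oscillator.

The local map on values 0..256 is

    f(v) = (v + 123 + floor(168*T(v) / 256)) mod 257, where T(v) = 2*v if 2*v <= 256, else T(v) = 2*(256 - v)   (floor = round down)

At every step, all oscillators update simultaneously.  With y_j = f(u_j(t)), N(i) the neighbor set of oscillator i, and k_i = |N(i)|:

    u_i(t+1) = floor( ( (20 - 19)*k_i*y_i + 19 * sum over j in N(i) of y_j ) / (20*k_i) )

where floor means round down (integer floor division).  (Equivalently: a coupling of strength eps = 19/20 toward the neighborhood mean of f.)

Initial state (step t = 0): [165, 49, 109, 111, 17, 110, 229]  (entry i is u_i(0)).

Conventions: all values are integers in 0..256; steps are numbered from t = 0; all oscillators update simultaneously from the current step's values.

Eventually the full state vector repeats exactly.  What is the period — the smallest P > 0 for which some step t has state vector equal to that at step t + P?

Answer: 2
Key observation: The state at step 3, [153, 153, 153, 153, 153, 153, 153], reappears at step 5 — and no state repeats earlier — so the cycle the system enters has period 2.

Derivation:
t=0: [165, 49, 109, 111, 17, 110, 229]
t=1: [148, 138, 151, 151, 146, 151, 150]
t=2: [155, 154, 155, 155, 155, 155, 155]
t=3: [153, 153, 153, 153, 153, 153, 153]
t=4: [154, 154, 154, 154, 154, 154, 154]
t=5: [153, 153, 153, 153, 153, 153, 153]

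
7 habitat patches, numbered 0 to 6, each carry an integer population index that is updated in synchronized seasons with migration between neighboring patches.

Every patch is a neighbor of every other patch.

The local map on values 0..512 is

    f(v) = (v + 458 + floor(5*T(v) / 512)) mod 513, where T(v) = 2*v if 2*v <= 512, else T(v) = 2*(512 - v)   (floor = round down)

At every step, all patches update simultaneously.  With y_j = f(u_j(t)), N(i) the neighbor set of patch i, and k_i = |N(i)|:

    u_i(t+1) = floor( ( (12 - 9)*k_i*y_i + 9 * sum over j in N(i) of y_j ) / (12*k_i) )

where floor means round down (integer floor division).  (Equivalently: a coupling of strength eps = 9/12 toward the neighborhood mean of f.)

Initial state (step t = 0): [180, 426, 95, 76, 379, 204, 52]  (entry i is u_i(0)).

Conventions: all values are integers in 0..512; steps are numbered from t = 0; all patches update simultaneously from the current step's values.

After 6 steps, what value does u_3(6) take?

Simulating step by step:
t=0: [180, 426, 95, 76, 379, 204, 52]
t=1: [210, 240, 199, 196, 234, 213, 257]
t=2: [168, 172, 167, 166, 171, 169, 174]
t=3: [117, 117, 117, 117, 117, 117, 118]
t=4: [64, 64, 64, 64, 64, 64, 64]
t=5: [10, 10, 10, 10, 10, 10, 10]
t=6: [468, 468, 468, 468, 468, 468, 468]

Answer: u_3(6) = 468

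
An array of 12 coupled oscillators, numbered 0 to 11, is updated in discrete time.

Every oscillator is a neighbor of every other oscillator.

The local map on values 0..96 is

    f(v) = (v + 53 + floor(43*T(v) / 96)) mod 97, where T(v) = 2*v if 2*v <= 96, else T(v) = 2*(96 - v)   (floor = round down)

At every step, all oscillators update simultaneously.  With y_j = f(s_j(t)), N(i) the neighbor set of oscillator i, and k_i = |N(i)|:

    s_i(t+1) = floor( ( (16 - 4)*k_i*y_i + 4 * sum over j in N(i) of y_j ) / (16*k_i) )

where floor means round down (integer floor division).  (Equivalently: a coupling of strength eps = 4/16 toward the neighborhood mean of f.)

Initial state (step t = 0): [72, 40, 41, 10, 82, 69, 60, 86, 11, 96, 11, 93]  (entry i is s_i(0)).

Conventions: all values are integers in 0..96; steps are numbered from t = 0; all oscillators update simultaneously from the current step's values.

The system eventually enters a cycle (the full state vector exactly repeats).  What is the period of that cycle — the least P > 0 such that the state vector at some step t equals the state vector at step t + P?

Simulating step by step:
t=0: [72, 40, 41, 10, 82, 69, 60, 86, 11, 96, 11, 93]
t=1: [49, 36, 38, 65, 50, 49, 49, 50, 67, 52, 67, 51]
t=2: [46, 29, 32, 46, 46, 46, 46, 46, 46, 46, 46, 46]
t=3: [41, 17, 22, 41, 41, 41, 41, 41, 41, 41, 41, 41]
t=4: [35, 73, 79, 35, 35, 35, 35, 35, 35, 35, 35, 35]
t=5: [23, 42, 43, 23, 23, 23, 23, 23, 23, 23, 23, 23]
t=6: [93, 48, 50, 93, 93, 93, 93, 93, 93, 93, 93, 93]
t=7: [50, 47, 47, 50, 50, 50, 50, 50, 50, 50, 50, 50]
t=8: [46, 45, 45, 46, 46, 46, 46, 46, 46, 46, 46, 46]
t=9: [42, 41, 41, 42, 42, 42, 42, 42, 42, 42, 42, 42]
t=10: [34, 33, 33, 34, 34, 34, 34, 34, 34, 34, 34, 34]
t=11: [19, 18, 18, 19, 19, 19, 19, 19, 19, 19, 19, 19]
t=12: [88, 87, 87, 88, 88, 88, 88, 88, 88, 88, 88, 88]
t=13: [51, 51, 51, 51, 51, 51, 51, 51, 51, 51, 51, 51]
t=14: [47, 47, 47, 47, 47, 47, 47, 47, 47, 47, 47, 47]
t=15: [45, 45, 45, 45, 45, 45, 45, 45, 45, 45, 45, 45]
t=16: [41, 41, 41, 41, 41, 41, 41, 41, 41, 41, 41, 41]
t=17: [33, 33, 33, 33, 33, 33, 33, 33, 33, 33, 33, 33]
t=18: [18, 18, 18, 18, 18, 18, 18, 18, 18, 18, 18, 18]
t=19: [87, 87, 87, 87, 87, 87, 87, 87, 87, 87, 87, 87]
t=20: [51, 51, 51, 51, 51, 51, 51, 51, 51, 51, 51, 51]

Answer: 7
Key observation: The state at step 13, [51, 51, 51, 51, 51, 51, 51, 51, 51, 51, 51, 51], reappears at step 20 — and no state repeats earlier — so the cycle the system enters has period 7.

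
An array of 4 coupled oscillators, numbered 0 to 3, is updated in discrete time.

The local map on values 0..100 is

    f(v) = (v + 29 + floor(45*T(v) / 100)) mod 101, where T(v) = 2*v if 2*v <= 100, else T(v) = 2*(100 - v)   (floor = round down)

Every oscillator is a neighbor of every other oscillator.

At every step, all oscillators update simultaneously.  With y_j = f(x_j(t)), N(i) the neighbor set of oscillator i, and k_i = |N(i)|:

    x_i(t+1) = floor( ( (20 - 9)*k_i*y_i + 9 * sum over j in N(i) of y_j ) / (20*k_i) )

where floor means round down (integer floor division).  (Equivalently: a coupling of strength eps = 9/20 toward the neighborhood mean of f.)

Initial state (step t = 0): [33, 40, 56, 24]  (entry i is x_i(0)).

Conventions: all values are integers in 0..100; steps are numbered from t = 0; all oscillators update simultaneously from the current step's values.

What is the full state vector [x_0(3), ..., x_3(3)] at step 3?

Answer: [72, 47, 64, 72]

Derivation:
t=0: [33, 40, 56, 24]
t=1: [65, 30, 38, 58]
t=2: [29, 54, 19, 29]
t=3: [72, 47, 64, 72]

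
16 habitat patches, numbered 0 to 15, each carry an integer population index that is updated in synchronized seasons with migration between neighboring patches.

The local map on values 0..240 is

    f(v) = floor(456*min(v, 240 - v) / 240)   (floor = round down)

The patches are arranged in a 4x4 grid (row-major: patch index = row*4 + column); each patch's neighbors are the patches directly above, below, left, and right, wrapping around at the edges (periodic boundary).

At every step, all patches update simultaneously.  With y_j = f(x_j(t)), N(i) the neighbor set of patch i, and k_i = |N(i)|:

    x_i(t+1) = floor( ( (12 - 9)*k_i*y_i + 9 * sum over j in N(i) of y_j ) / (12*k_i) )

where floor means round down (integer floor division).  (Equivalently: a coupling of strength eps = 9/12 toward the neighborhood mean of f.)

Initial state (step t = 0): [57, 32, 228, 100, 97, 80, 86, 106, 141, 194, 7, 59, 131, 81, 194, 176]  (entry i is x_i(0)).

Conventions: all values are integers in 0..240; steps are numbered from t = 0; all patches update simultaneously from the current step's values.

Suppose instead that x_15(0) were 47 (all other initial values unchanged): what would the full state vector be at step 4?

Answer: [206, 193, 191, 206, 214, 193, 197, 208, 204, 190, 189, 205, 202, 186, 191, 198]
Key observation: This trace re-runs the system from the modified initial state.

Derivation:
t=0: [57, 32, 228, 100, 97, 80, 86, 106, 141, 194, 7, 59, 131, 81, 194, 47]
t=1: [147, 96, 99, 126, 167, 130, 113, 171, 157, 116, 87, 120, 152, 120, 73, 134]
t=2: [175, 195, 187, 184, 160, 193, 183, 182, 180, 197, 191, 179, 184, 189, 181, 190]
t=3: [114, 97, 102, 106, 119, 102, 100, 117, 113, 93, 101, 106, 106, 96, 100, 106]
t=4: [206, 193, 191, 206, 214, 193, 197, 208, 204, 190, 189, 205, 202, 186, 191, 198]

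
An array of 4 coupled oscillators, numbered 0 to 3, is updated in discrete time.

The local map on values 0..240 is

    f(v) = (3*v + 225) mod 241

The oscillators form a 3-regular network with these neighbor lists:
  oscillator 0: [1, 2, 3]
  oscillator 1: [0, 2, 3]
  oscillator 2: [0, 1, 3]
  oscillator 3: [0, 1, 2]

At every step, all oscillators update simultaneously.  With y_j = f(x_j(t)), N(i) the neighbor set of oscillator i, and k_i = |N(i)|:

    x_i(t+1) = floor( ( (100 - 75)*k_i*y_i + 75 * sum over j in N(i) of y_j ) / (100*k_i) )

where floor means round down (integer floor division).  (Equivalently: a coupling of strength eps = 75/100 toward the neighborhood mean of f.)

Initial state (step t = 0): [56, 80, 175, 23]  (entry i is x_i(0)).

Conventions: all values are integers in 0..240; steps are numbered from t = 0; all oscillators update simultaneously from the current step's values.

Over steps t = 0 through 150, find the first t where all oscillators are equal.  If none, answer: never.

Simulating step by step:
t=0: [56, 80, 175, 23]  (not all equal)
t=1: [114, 114, 114, 114]  (all equal)

Answer: 1
Key observation: Synchronization is absorbing here: once all oscillators are equal they stay equal, and step 1 is the first all-equal step.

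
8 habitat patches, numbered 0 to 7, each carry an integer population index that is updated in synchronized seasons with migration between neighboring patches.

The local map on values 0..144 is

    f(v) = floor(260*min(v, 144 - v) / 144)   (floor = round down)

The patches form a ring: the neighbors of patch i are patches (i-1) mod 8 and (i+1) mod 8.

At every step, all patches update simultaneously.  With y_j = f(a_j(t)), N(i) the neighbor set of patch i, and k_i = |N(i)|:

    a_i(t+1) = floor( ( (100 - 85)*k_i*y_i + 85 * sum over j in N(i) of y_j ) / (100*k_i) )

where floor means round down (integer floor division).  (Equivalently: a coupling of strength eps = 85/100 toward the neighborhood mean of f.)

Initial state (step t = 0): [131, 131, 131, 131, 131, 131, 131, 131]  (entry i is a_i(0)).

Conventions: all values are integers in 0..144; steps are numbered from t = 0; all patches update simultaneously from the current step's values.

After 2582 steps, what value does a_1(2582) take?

Answer: a_1(2582) = 55
Key observation: The state at step 20, [81, 81, 81, 81, 81, 81, 81, 81], reappears at step 24: the system is in a cycle of period 4 from step 20 on.  Therefore the state at step 2582 equals the state at step 20 + ((2582 - 20) mod 4) = 22, which is [55, 55, 55, 55, 55, 55, 55, 55].

Derivation:
t=0: [131, 131, 131, 131, 131, 131, 131, 131]
t=1: [23, 23, 23, 23, 23, 23, 23, 23]
t=2: [41, 41, 41, 41, 41, 41, 41, 41]
t=3: [74, 74, 74, 74, 74, 74, 74, 74]
t=4: [126, 126, 126, 126, 126, 126, 126, 126]
t=5: [32, 32, 32, 32, 32, 32, 32, 32]
t=6: [57, 57, 57, 57, 57, 57, 57, 57]
t=7: [102, 102, 102, 102, 102, 102, 102, 102]
t=8: [75, 75, 75, 75, 75, 75, 75, 75]
t=9: [124, 124, 124, 124, 124, 124, 124, 124]
t=10: [36, 36, 36, 36, 36, 36, 36, 36]
t=11: [65, 65, 65, 65, 65, 65, 65, 65]
t=12: [117, 117, 117, 117, 117, 117, 117, 117]
t=13: [48, 48, 48, 48, 48, 48, 48, 48]
t=14: [86, 86, 86, 86, 86, 86, 86, 86]
t=15: [104, 104, 104, 104, 104, 104, 104, 104]
t=16: [72, 72, 72, 72, 72, 72, 72, 72]
t=17: [130, 130, 130, 130, 130, 130, 130, 130]
t=18: [25, 25, 25, 25, 25, 25, 25, 25]
t=19: [45, 45, 45, 45, 45, 45, 45, 45]
t=20: [81, 81, 81, 81, 81, 81, 81, 81]
t=21: [113, 113, 113, 113, 113, 113, 113, 113]
t=22: [55, 55, 55, 55, 55, 55, 55, 55]
t=23: [99, 99, 99, 99, 99, 99, 99, 99]
t=24: [81, 81, 81, 81, 81, 81, 81, 81]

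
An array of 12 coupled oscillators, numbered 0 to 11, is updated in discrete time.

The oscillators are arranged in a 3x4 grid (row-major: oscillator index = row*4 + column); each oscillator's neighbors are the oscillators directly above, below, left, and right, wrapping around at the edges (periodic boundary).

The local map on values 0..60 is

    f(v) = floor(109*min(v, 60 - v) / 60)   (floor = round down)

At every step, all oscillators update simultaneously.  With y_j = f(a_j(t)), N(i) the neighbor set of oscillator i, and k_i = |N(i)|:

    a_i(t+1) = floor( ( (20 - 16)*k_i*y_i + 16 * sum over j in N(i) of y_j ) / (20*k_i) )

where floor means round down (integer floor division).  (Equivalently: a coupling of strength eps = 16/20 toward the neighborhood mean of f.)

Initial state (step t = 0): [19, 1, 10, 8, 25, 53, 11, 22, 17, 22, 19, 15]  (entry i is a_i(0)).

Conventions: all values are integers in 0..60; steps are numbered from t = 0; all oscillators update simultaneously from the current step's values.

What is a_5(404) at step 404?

Simulating step by step:
t=0: [19, 1, 10, 8, 25, 53, 11, 22, 17, 22, 19, 15]
t=1: [24, 20, 17, 26, 32, 23, 24, 28, 35, 23, 27, 28]
t=2: [44, 38, 41, 44, 45, 42, 42, 48, 45, 42, 42, 48]
t=3: [30, 33, 33, 26, 27, 32, 30, 26, 27, 32, 30, 26]
t=4: [49, 50, 50, 48, 49, 50, 50, 48, 49, 50, 50, 48]
t=5: [19, 18, 18, 20, 19, 18, 18, 20, 19, 18, 18, 20]
t=6: [34, 32, 32, 34, 34, 32, 32, 34, 34, 32, 32, 34]
t=7: [47, 49, 49, 47, 47, 49, 49, 47, 47, 49, 49, 47]
t=8: [22, 19, 19, 22, 22, 19, 19, 22, 22, 19, 19, 22]
t=9: [38, 35, 35, 38, 38, 35, 35, 38, 38, 35, 35, 38]
t=10: [40, 43, 43, 40, 40, 43, 43, 40, 40, 43, 43, 40]
t=11: [34, 31, 31, 34, 34, 31, 31, 34, 34, 31, 31, 34]
t=12: [48, 51, 51, 48, 48, 51, 51, 48, 48, 51, 51, 48]
t=13: [20, 17, 17, 20, 20, 17, 17, 20, 20, 17, 17, 20]
t=14: [34, 31, 31, 34, 34, 31, 31, 34, 34, 31, 31, 34]

Answer: a_5(404) = 31
Key observation: The state at step 11, [34, 31, 31, 34, 34, 31, 31, 34, 34, 31, 31, 34], reappears at step 14: the system is in a cycle of period 3 from step 11 on.  Therefore the state at step 404 equals the state at step 11 + ((404 - 11) mod 3) = 11, which is [34, 31, 31, 34, 34, 31, 31, 34, 34, 31, 31, 34].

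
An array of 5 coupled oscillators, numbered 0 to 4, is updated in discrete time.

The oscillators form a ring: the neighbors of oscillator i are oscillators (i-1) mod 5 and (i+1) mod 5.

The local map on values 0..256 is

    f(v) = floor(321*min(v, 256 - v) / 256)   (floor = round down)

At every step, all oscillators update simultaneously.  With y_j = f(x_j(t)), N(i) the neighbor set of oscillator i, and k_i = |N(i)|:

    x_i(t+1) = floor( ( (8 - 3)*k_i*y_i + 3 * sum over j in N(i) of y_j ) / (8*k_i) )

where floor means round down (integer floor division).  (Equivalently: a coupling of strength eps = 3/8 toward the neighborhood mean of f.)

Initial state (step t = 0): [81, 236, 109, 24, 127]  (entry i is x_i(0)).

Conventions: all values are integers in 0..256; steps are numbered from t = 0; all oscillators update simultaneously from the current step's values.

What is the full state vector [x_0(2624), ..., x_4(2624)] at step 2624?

Answer: [156, 156, 156, 156, 156]
Key observation: The state at step 18, [156, 156, 156, 156, 156], reappears at step 20: the system is in a cycle of period 2 from step 18 on.  Therefore the state at step 2624 equals the state at step 18 + ((2624 - 18) mod 2) = 18, which is [156, 156, 156, 156, 156].

Derivation:
t=0: [81, 236, 109, 24, 127]
t=1: [97, 60, 95, 74, 123]
t=2: [118, 91, 105, 108, 136]
t=3: [141, 123, 128, 137, 146]
t=4: [144, 153, 156, 148, 140]
t=5: [138, 130, 127, 135, 142]
t=6: [147, 155, 157, 150, 144]
t=7: [134, 127, 125, 132, 137]
t=8: [152, 157, 156, 154, 150]
t=9: [129, 125, 125, 127, 130]
t=10: [158, 156, 156, 158, 157]
t=11: [122, 124, 124, 122, 123]
t=12: [152, 154, 154, 152, 153]
t=13: [129, 127, 127, 129, 129]
t=14: [159, 159, 159, 159, 159]
t=15: [121, 121, 121, 121, 121]
t=16: [151, 151, 151, 151, 151]
t=17: [131, 131, 131, 131, 131]
t=18: [156, 156, 156, 156, 156]
t=19: [125, 125, 125, 125, 125]
t=20: [156, 156, 156, 156, 156]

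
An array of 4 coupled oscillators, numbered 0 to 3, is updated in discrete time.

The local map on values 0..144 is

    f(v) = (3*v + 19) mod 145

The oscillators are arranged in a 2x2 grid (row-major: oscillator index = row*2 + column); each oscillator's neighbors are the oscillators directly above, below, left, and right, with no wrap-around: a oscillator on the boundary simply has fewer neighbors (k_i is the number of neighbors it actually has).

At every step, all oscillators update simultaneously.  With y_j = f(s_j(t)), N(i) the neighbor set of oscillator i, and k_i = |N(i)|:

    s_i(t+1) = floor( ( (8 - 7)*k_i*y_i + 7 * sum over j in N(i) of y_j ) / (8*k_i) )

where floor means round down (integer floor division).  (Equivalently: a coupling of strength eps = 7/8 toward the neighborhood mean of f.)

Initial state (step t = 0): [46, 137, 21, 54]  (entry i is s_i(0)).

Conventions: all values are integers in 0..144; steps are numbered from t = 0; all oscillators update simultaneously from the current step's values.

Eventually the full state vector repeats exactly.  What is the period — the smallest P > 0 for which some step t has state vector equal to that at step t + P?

Answer: 4
Key observation: The state at step 10, [5, 5, 5, 5], reappears at step 14 — and no state repeats earlier — so the cycle the system enters has period 4.

Derivation:
t=0: [46, 137, 21, 54]
t=1: [98, 38, 31, 101]
t=2: [110, 40, 38, 111]
t=3: [126, 70, 69, 126]
t=4: [85, 104, 103, 85]
t=5: [50, 118, 117, 50]
t=6: [74, 31, 31, 74]
t=7: [110, 98, 98, 110]
t=8: [27, 54, 54, 27]
t=9: [44, 92, 92, 44]
t=10: [5, 5, 5, 5]
t=11: [34, 34, 34, 34]
t=12: [121, 121, 121, 121]
t=13: [92, 92, 92, 92]
t=14: [5, 5, 5, 5]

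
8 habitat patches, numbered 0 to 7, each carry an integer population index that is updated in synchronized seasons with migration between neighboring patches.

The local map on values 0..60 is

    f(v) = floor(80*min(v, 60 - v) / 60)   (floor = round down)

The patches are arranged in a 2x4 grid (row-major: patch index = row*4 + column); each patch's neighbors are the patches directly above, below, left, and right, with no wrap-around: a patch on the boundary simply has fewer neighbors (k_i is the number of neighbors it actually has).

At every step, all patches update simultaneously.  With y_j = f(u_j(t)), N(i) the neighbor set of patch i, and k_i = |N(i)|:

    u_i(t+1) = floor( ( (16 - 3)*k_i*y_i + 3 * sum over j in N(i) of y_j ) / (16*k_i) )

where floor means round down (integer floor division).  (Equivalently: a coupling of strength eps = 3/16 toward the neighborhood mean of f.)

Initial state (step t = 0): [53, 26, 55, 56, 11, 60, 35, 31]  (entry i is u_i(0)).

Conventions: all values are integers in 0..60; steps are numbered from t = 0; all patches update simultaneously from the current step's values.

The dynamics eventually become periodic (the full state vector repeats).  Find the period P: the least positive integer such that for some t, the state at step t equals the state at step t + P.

Simulating step by step:
t=0: [53, 26, 55, 56, 11, 60, 35, 31]
t=1: [11, 28, 9, 8, 12, 5, 29, 34]
t=2: [16, 32, 15, 12, 14, 10, 34, 32]
t=3: [22, 33, 21, 18, 17, 16, 32, 34]
t=4: [29, 34, 28, 25, 22, 23, 35, 33]
t=5: [36, 34, 36, 33, 29, 30, 33, 35]
t=6: [32, 34, 32, 35, 37, 39, 35, 33]
t=7: [36, 34, 36, 33, 30, 28, 33, 35]
t=8: [32, 33, 32, 35, 38, 36, 35, 33]
t=9: [36, 35, 36, 33, 30, 32, 33, 35]
t=10: [32, 33, 32, 35, 38, 36, 35, 33]

Answer: 2
Key observation: The state at step 8, [32, 33, 32, 35, 38, 36, 35, 33], reappears at step 10 — and no state repeats earlier — so the cycle the system enters has period 2.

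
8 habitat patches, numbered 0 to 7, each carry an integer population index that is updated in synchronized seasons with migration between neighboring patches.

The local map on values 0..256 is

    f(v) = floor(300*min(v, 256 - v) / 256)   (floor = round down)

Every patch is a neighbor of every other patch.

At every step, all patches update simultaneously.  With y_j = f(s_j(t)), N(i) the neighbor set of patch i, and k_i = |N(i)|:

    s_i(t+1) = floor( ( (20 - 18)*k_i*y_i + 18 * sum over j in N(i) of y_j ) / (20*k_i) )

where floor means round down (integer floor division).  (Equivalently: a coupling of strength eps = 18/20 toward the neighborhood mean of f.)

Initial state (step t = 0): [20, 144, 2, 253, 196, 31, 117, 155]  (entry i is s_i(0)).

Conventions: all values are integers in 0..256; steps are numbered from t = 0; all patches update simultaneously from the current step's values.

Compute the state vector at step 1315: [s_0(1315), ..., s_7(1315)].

Simulating step by step:
t=0: [20, 144, 2, 253, 196, 31, 117, 155]
t=1: [66, 63, 66, 66, 64, 65, 62, 63]
t=2: [74, 75, 74, 74, 75, 74, 75, 75]
t=3: [86, 86, 86, 86, 86, 86, 86, 86]
t=4: [100, 100, 100, 100, 100, 100, 100, 100]
t=5: [117, 117, 117, 117, 117, 117, 117, 117]
t=6: [137, 137, 137, 137, 137, 137, 137, 137]
t=7: [139, 139, 139, 139, 139, 139, 139, 139]
t=8: [137, 137, 137, 137, 137, 137, 137, 137]

Answer: [139, 139, 139, 139, 139, 139, 139, 139]
Key observation: The state at step 6, [137, 137, 137, 137, 137, 137, 137, 137], reappears at step 8: the system is in a cycle of period 2 from step 6 on.  Therefore the state at step 1315 equals the state at step 6 + ((1315 - 6) mod 2) = 7, which is [139, 139, 139, 139, 139, 139, 139, 139].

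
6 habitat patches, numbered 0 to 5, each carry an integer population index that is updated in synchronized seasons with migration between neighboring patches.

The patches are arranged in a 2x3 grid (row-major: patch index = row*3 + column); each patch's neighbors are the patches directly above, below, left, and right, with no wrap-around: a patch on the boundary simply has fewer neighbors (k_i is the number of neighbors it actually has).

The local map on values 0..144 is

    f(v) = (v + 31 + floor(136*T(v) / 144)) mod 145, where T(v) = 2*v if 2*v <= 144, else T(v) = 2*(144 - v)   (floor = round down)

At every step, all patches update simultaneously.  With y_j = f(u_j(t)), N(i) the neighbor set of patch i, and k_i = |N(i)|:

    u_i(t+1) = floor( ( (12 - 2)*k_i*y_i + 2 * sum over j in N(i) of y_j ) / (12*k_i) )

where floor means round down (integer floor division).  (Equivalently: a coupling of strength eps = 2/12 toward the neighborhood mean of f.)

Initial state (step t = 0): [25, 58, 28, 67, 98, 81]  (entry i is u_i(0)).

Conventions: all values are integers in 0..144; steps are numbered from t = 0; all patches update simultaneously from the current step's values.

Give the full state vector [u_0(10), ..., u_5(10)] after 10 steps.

Answer: [84, 85, 85, 84, 85, 85]

Derivation:
t=0: [25, 58, 28, 67, 98, 81]
t=1: [96, 59, 104, 80, 70, 86]
t=2: [71, 59, 65, 85, 85, 80]
t=3: [87, 60, 72, 82, 80, 84]
t=4: [78, 63, 90, 84, 84, 84]
t=5: [85, 70, 77, 83, 82, 82]
t=6: [82, 87, 88, 83, 85, 85]
t=7: [84, 80, 79, 83, 82, 81]
t=8: [83, 85, 86, 84, 85, 86]
t=9: [83, 82, 81, 83, 82, 81]
t=10: [84, 85, 85, 84, 85, 85]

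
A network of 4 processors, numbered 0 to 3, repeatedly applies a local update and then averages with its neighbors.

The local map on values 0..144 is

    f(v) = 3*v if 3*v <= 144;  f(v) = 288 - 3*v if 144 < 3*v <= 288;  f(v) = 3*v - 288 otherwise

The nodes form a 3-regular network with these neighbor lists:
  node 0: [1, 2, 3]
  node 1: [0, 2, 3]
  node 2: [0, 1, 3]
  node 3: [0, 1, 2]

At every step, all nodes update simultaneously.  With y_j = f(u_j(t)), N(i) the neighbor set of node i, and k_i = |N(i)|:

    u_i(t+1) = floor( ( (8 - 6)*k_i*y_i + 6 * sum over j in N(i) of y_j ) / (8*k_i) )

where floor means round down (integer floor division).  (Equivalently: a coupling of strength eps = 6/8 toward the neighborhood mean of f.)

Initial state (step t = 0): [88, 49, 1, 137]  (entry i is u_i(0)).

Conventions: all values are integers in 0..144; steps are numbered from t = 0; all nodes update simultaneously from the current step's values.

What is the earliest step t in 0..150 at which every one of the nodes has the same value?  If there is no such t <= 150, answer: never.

Answer: 1
Key observation: Synchronization is absorbing here: once all nodes are equal they stay equal, and step 1 is the first all-equal step.

Derivation:
t=0: [88, 49, 1, 137]  (not all equal)
t=1: [72, 72, 72, 72]  (all equal)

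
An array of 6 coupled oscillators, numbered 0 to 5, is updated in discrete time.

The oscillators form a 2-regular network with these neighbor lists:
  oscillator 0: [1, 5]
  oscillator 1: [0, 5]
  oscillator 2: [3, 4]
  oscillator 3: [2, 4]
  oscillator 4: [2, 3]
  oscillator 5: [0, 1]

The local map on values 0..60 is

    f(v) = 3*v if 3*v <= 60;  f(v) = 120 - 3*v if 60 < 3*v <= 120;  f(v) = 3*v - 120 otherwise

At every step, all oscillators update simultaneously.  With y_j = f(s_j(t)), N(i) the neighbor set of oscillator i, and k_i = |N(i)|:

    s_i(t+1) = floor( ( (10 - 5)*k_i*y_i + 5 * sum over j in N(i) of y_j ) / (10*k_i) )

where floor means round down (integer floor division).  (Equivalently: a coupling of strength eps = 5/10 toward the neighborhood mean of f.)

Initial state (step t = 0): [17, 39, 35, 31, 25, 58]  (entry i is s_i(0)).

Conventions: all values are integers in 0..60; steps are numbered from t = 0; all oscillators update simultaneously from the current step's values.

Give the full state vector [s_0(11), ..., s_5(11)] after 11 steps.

Answer: [47, 46, 18, 19, 18, 47]

Derivation:
t=0: [17, 39, 35, 31, 25, 58]
t=1: [39, 27, 25, 28, 33, 40]
t=2: [11, 20, 36, 34, 30, 10]
t=3: [39, 45, 18, 19, 22, 38]
t=4: [6, 9, 54, 55, 54, 7]
t=5: [21, 23, 42, 43, 42, 21]
t=6: [55, 54, 6, 7, 6, 55]
t=7: [44, 43, 18, 19, 18, 44]
t=8: [11, 10, 54, 55, 54, 11]
t=9: [32, 31, 42, 43, 42, 32]
t=10: [24, 25, 6, 7, 6, 24]
t=11: [47, 46, 18, 19, 18, 47]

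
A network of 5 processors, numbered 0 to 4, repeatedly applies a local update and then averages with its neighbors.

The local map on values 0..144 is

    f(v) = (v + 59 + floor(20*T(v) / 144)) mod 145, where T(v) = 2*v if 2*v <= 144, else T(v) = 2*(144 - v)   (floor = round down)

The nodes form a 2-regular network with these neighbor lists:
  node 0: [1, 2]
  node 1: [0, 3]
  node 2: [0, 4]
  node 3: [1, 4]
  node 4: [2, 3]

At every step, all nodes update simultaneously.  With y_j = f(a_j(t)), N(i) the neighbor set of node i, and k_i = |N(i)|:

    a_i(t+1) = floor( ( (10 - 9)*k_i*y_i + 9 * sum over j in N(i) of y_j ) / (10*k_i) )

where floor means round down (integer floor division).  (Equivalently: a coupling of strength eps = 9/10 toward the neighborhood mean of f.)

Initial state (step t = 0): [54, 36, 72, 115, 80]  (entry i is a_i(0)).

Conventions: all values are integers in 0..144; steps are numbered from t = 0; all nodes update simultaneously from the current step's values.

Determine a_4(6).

Simulating step by step:
t=0: [54, 36, 72, 115, 80]
t=1: [62, 84, 63, 55, 20]
t=2: [82, 121, 113, 57, 129]
t=3: [35, 68, 30, 52, 79]
t=4: [53, 102, 61, 17, 101]
t=5: [85, 95, 82, 31, 99]
t=6: [17, 53, 19, 30, 52]

Answer: a_4(6) = 52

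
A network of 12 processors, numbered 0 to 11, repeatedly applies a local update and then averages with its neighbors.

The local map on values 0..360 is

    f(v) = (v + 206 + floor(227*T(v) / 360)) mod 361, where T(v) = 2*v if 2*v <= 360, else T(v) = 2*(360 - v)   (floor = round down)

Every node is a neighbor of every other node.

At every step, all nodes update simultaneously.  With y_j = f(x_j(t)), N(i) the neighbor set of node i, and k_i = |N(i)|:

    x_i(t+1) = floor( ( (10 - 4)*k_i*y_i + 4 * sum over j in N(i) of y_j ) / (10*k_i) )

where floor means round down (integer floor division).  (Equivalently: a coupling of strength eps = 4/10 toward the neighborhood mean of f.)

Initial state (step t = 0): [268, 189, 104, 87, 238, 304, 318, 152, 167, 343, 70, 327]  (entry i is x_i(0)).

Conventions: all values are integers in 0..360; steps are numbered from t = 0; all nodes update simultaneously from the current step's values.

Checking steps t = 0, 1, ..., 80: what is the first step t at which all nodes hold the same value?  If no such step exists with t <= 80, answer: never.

Simulating step by step:
t=0: [268, 189, 104, 87, 238, 304, 318, 152, 167, 343, 70, 327]  (not all equal)
t=1: [205, 216, 121, 99, 209, 199, 197, 182, 201, 194, 78, 196]  (not all equal)
t=2: [226, 224, 154, 126, 225, 227, 227, 229, 226, 227, 99, 227]  (not all equal)
t=3: [227, 227, 201, 165, 227, 227, 227, 227, 227, 227, 130, 227]  (not all equal)
t=4: [234, 234, 238, 222, 234, 234, 234, 234, 234, 234, 177, 234]  (not all equal)
t=5: [237, 237, 236, 239, 237, 237, 237, 237, 237, 237, 241, 237]  (not all equal)
t=6: [236, 236, 236, 236, 236, 236, 236, 236, 236, 236, 236, 236]  (all equal)

Answer: 6
Key observation: Synchronization is absorbing here: once all nodes are equal they stay equal, and step 6 is the first all-equal step.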